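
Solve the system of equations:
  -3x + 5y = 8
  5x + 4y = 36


Using Cramer's rule:
Determinant D = (-3)(4) - (5)(5) = -12 - 25 = -37
Dx = (8)(4) - (36)(5) = 32 - 180 = -148
Dy = (-3)(36) - (5)(8) = -108 - 40 = -148
x = Dx/D = -148/-37 = 4
y = Dy/D = -148/-37 = 4

x = 4, y = 4


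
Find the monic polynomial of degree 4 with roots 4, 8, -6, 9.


A monic polynomial with roots 4, 8, -6, 9 is:
p(x) = (x - 4)(x - 8)(x + 6)(x - 9)
After multiplying by (x - 4): x - 4
After multiplying by (x - 8): x^2 - 12x + 32
After multiplying by (x + 6): x^3 - 6x^2 - 40x + 192
After multiplying by (x - 9): x^4 - 15x^3 + 14x^2 + 552x - 1728

x^4 - 15x^3 + 14x^2 + 552x - 1728


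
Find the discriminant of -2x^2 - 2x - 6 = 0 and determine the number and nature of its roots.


For ax^2 + bx + c = 0, discriminant D = b^2 - 4ac
Here a = -2, b = -2, c = -6
D = (-2)^2 - 4(-2)(-6) = 4 - 48 = -44

D = -44 < 0
The equation has no real roots (2 complex conjugate roots).

Discriminant = -44, no real roots (2 complex conjugate roots)


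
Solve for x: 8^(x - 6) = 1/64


Express both sides with the same base.
1/64 = 8^(-2)
Since the bases match, equate exponents: x - 6 = -2
So x = -2 - (-6) = 4

x = 4


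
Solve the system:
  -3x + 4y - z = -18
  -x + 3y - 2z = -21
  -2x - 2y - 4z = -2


Using Cramer's rule. Expand each determinant along the first row.
D  = (-3)*[3*(-4) - (-2)*(-2)] - 4*[(-1)*(-4) - (-2)*(-2)] + (-1)*[(-1)*(-2) - 3*(-2)]
  = (-3)*(-16) - 4*(0) + (-1)*(8) = 40
Dx = (-18)*[3*(-4) - (-2)*(-2)] - 4*[(-21)*(-4) - (-2)*(-2)] + (-1)*[(-21)*(-2) - 3*(-2)]
  = (-18)*(-16) - 4*(80) + (-1)*(48) = -80
Dy = (-3)*[(-21)*(-4) - (-2)*(-2)] - (-18)*[(-1)*(-4) - (-2)*(-2)] + (-1)*[(-1)*(-2) - (-21)*(-2)]
  = (-3)*(80) - (-18)*(0) + (-1)*(-40) = -200
Dz = (-3)*[3*(-2) - (-21)*(-2)] - 4*[(-1)*(-2) - (-21)*(-2)] + (-18)*[(-1)*(-2) - 3*(-2)]
  = (-3)*(-48) - 4*(-40) + (-18)*(8) = 160
x = Dx/D = -80/40 = -2, y = Dy/D = -200/40 = -5, z = Dz/D = 160/40 = 4
Check eq1: (-3)(-2) + (4)(-5) + (-1)(4) = -18 = -18 ✓
Check eq2: (-1)(-2) + (3)(-5) + (-2)(4) = -21 = -21 ✓
Check eq3: (-2)(-2) + (-2)(-5) + (-4)(4) = -2 = -2 ✓

x = -2, y = -5, z = 4


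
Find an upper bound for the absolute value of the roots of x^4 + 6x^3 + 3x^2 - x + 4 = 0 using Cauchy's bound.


Cauchy's bound: all roots r satisfy |r| <= 1 + max(|a_i/a_n|) for i = 0,...,n-1
where a_n is the leading coefficient.

Coefficients: [1, 6, 3, -1, 4]
Leading coefficient a_n = 1
Ratios |a_i/a_n|: 6, 3, 1, 4
Maximum ratio: 6
Cauchy's bound: |r| <= 1 + 6 = 7

Upper bound = 7


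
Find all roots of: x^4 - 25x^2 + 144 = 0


Let p(x) = x^4 - 25x^2 + 144. By the rational root theorem (leading coefficient 1), any rational root is an integer divisor of 144: try ±1, ±2, ... in turn.
Test x = 1: value = 120 ≠ 0.
Test x = -1: value = 120 ≠ 0.
Test x = 2: value = 60 ≠ 0.
Test x = -2: value = 60 ≠ 0.
Test x = 3: value = 0 ✓, so (x - 3) is a factor.
Synthetic division by (x - 3): bring down 1; 1(3) + 0 = 3; 3(3) - 25 = -16; (-16)(3) + 0 = -48; (-48)(3) + 144 = 0 → quotient x^3 + 3x^2 - 16x - 48, remainder 0.
Continue with the quotient x^3 + 3x^2 - 16x - 48 (candidates must divide 48; re-test x = 3 first in case it repeats).
Test x = 3: value = -42 ≠ 0.
Test x = -3: value = 0 ✓, so (x + 3) is a factor.
Synthetic division by (x + 3): bring down 1; 1(-3) + 3 = 0; 0(-3) - 16 = -16; (-16)(-3) - 48 = 0 → quotient x^2 - 16, remainder 0.
Solve the quadratic x^2 - 16 = 0: discriminant = 0^2 - 4(1)(-16) = 0 + 64 = 64.
sqrt(64) = 8, so x = (0 ± 8)/2: x = 4 or x = -4.
Collecting all roots found:

x = -4, x = -3, x = 3, x = 4


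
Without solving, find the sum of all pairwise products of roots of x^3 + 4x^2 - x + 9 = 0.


By Vieta's formulas for x^3 + bx^2 + cx + d = 0:
  r1 + r2 + r3 = -b/a = -4
  r1*r2 + r1*r3 + r2*r3 = c/a = -1
  r1*r2*r3 = -d/a = -9


Sum of pairwise products = -1


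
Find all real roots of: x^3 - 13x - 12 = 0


Let p(x) = x^3 - 13x - 12. By the rational root theorem (leading coefficient 1), any rational root is an integer divisor of 12: try ±1, ±2, ... in turn.
Test x = 1: value = -24 ≠ 0.
Test x = -1: value = 0 ✓, so (x + 1) is a factor.
Synthetic division by (x + 1): bring down 1; 1(-1) + 0 = -1; (-1)(-1) - 13 = -12; (-12)(-1) - 12 = 0 → quotient x^2 - x - 12, remainder 0.
Solve the quadratic x^2 - x - 12 = 0: discriminant = (-1)^2 - 4(1)(-12) = 1 + 48 = 49.
sqrt(49) = 7, so x = (1 ± 7)/2: x = 4 or x = -3.

x = -3, x = -1, x = 4


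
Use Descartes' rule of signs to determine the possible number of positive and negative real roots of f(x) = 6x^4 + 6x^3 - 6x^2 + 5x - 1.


Descartes' rule of signs:

For positive roots, count sign changes in f(x) = 6x^4 + 6x^3 - 6x^2 + 5x - 1:
Signs of coefficients: +, +, -, +, -
Number of sign changes: 3
Possible positive real roots: 3, 1

For negative roots, examine f(-x) = 6x^4 - 6x^3 - 6x^2 - 5x - 1:
Signs of coefficients: +, -, -, -, -
Number of sign changes: 1
Possible negative real roots: 1

Positive roots: 3 or 1; Negative roots: 1


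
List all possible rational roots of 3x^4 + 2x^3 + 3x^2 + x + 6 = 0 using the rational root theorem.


Rational root theorem: possible roots are ±p/q where:
  p divides the constant term (6): p ∈ {1, 2, 3, 6}
  q divides the leading coefficient (3): q ∈ {1, 3}

All possible rational roots: -6, -3, -2, -1, -2/3, -1/3, 1/3, 2/3, 1, 2, 3, 6

-6, -3, -2, -1, -2/3, -1/3, 1/3, 2/3, 1, 2, 3, 6


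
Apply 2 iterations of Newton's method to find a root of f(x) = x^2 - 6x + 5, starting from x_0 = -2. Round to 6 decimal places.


Newton's method: x_(n+1) = x_n - f(x_n)/f'(x_n)
f(x) = x^2 - 6x + 5
f'(x) = 2x - 6

Iteration 1:
  f(-2.000000) = 21.000000
  f'(-2.000000) = -10.000000
  x_1 = -2.000000 - (21.000000)/(-10.000000) = 0.100000

Iteration 2:
  f(0.100000) = 4.410000
  f'(0.100000) = -5.800000
  x_2 = 0.100000 - (4.410000)/(-5.800000) = 0.860345

x_2 = 0.860345


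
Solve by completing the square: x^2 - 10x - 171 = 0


Start: x^2 - 10x - 171 = 0
Move constant: x^2 - 10x = 171
Half of -10 is -5, squared is 25
Add 25 to both sides: x^2 - 10x + 25 = 196
(x - 5)^2 = 196
x - 5 = ±14
x = 5 + 14 = 19 or x = 5 - 14 = -9

x = -9, x = 19


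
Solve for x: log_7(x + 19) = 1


Convert to exponential form: x + 19 = 7^1 = 7
x = 7 - 19 = -12
Check: log_7(-12 + 19) = log_7(7) = log_7(7) = 1 ✓

x = -12


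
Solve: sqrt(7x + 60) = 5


Square both sides: 7x + 60 = 5^2 = 25
7x = 25 - 60 = -35
x = -5
Check: sqrt(7*(-5) + 60) = sqrt(25) = 5 ✓

x = -5


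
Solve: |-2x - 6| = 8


An absolute value equation |expr| = 8 gives two cases:
Case 1: -2x - 6 = 8
  -2x = 14, so x = -7
Case 2: -2x - 6 = -8
  -2x = -2, so x = 1

x = -7, x = 1


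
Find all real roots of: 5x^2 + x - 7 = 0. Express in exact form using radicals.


Using the quadratic formula: x = (-b ± sqrt(b^2 - 4ac)) / (2a)
Here a = 5, b = 1, c = -7
Discriminant = b^2 - 4ac = 1^2 - 4(5)(-7) = 1 + 140 = 141
Since discriminant = 141 > 0, there are two real roots.
x = (-1 ± sqrt(141)) / 10
Numerically: x ≈ 1.0874 or x ≈ -1.2874

x = (-1 + sqrt(141)) / 10 or x = (-1 - sqrt(141)) / 10


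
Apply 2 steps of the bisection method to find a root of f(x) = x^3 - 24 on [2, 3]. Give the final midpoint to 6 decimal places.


f(x) = x^3 - 24
f(2) = -16 < 0
f(3) = 3 > 0

Step 1: midpoint = (2.000000 + 3.000000)/2 = 2.500000
  f(2.500000) = -8.375000
  f(mid) < 0, so root is in [2.500000, 3.000000]

Step 2: midpoint = (2.500000 + 3.000000)/2 = 2.750000
  f(2.750000) = -3.203125
  f(mid) < 0, so root is in [2.750000, 3.000000]

midpoint = 2.750000


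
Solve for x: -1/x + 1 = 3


Subtract 1 from both sides: -1/x = 2
Multiply both sides by x: -1 = 2 * x
Divide by 2: x = -1/2

x = -1/2


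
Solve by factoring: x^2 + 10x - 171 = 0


We need two numbers that multiply to -171 and add to 10.
Those numbers are -9 and 19 (since (-9) * 19 = -171 and (-9) + 19 = 10).
So x^2 + 10x - 171 = (x - 9)(x + 19) = 0
Setting each factor to zero: x = 9 or x = -19

x = -19, x = 9


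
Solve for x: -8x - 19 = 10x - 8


Starting with: -8x - 19 = 10x - 8
Move all x terms to left: (-8 - 10)x = -8 + 19
Simplify: -18x = 11
Divide both sides by -18: x = -11/18

x = -11/18


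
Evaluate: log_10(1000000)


We need the exponent such that 10^? = 1000000
10^6 = 1000000
Therefore log_10(1000000) = 6

6


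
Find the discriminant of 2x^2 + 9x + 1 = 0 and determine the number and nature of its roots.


For ax^2 + bx + c = 0, discriminant D = b^2 - 4ac
Here a = 2, b = 9, c = 1
D = (9)^2 - 4(2)(1) = 81 - 8 = 73

D = 73 > 0 but not a perfect square
The equation has 2 distinct real irrational roots.

Discriminant = 73, 2 distinct real irrational roots


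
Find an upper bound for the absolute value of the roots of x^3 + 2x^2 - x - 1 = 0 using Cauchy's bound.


Cauchy's bound: all roots r satisfy |r| <= 1 + max(|a_i/a_n|) for i = 0,...,n-1
where a_n is the leading coefficient.

Coefficients: [1, 2, -1, -1]
Leading coefficient a_n = 1
Ratios |a_i/a_n|: 2, 1, 1
Maximum ratio: 2
Cauchy's bound: |r| <= 1 + 2 = 3

Upper bound = 3


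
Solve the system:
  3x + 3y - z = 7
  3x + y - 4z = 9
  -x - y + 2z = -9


Using Cramer's rule. Expand each determinant along the first row.
D  = 3*[1*2 - (-4)*(-1)] - 3*[3*2 - (-4)*(-1)] + (-1)*[3*(-1) - 1*(-1)]
  = 3*(-2) - 3*(2) + (-1)*(-2) = -10
Dx = 7*[1*2 - (-4)*(-1)] - 3*[9*2 - (-4)*(-9)] + (-1)*[9*(-1) - 1*(-9)]
  = 7*(-2) - 3*(-18) + (-1)*(0) = 40
Dy = 3*[9*2 - (-4)*(-9)] - 7*[3*2 - (-4)*(-1)] + (-1)*[3*(-9) - 9*(-1)]
  = 3*(-18) - 7*(2) + (-1)*(-18) = -50
Dz = 3*[1*(-9) - 9*(-1)] - 3*[3*(-9) - 9*(-1)] + 7*[3*(-1) - 1*(-1)]
  = 3*(0) - 3*(-18) + 7*(-2) = 40
x = Dx/D = 40/-10 = -4, y = Dy/D = -50/-10 = 5, z = Dz/D = 40/-10 = -4
Check eq1: (3)(-4) + (3)(5) + (-1)(-4) = 7 = 7 ✓
Check eq2: (3)(-4) + (1)(5) + (-4)(-4) = 9 = 9 ✓
Check eq3: (-1)(-4) + (-1)(5) + (2)(-4) = -9 = -9 ✓

x = -4, y = 5, z = -4


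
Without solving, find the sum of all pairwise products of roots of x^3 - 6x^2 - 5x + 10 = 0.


By Vieta's formulas for x^3 + bx^2 + cx + d = 0:
  r1 + r2 + r3 = -b/a = 6
  r1*r2 + r1*r3 + r2*r3 = c/a = -5
  r1*r2*r3 = -d/a = -10


Sum of pairwise products = -5


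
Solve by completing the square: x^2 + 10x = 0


Start: x^2 + 10x + 0 = 0
Move constant: x^2 + 10x = 0
Half of 10 is 5, squared is 25
Add 25 to both sides: x^2 + 10x + 25 = 25
(x + 5)^2 = 25
x + 5 = ±5
x = -5 + 5 = 0 or x = -5 - 5 = -10

x = -10, x = 0


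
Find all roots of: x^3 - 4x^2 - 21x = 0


The constant term is 0, so x = 0 is a root. Factor out x:
  x^2 - 4x - 21 = 0
Solve the quadratic x^2 - 4x - 21 = 0: discriminant = (-4)^2 - 4(1)(-21) = 16 + 84 = 100.
sqrt(100) = 10, so x = (4 ± 10)/2: x = 7 or x = -3.
Collecting all roots found:

x = -3, x = 0, x = 7


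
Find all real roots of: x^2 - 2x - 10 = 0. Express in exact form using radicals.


Using the quadratic formula: x = (-b ± sqrt(b^2 - 4ac)) / (2a)
Here a = 1, b = -2, c = -10
Discriminant = b^2 - 4ac = (-2)^2 - 4(1)(-10) = 4 + 40 = 44
Since discriminant = 44 > 0, there are two real roots.
x = (2 ± 2*sqrt(11)) / 2
Simplifying: x = 1 ± sqrt(11)
Numerically: x ≈ 4.3166 or x ≈ -2.3166

x = 1 + sqrt(11) or x = 1 - sqrt(11)


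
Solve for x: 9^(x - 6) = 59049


Express both sides with the same base.
59049 = 9^5
Since the bases match, equate exponents: x - 6 = 5
So x = 5 - (-6) = 11

x = 11


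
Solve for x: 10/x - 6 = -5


Subtract -6 from both sides: 10/x = 1
Multiply both sides by x: 10 = 1 * x
Divide by 1: x = 10

x = 10


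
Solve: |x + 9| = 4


An absolute value equation |expr| = 4 gives two cases:
Case 1: x + 9 = 4
  x = -5, so x = -5
Case 2: x + 9 = -4
  x = -13, so x = -13

x = -13, x = -5


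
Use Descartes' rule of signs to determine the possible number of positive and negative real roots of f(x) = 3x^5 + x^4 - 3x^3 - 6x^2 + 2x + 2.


Descartes' rule of signs:

For positive roots, count sign changes in f(x) = 3x^5 + x^4 - 3x^3 - 6x^2 + 2x + 2:
Signs of coefficients: +, +, -, -, +, +
Number of sign changes: 2
Possible positive real roots: 2, 0

For negative roots, examine f(-x) = -3x^5 + x^4 + 3x^3 - 6x^2 - 2x + 2:
Signs of coefficients: -, +, +, -, -, +
Number of sign changes: 3
Possible negative real roots: 3, 1

Positive roots: 2 or 0; Negative roots: 3 or 1


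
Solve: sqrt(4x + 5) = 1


Square both sides: 4x + 5 = 1^2 = 1
4x = 1 - 5 = -4
x = -1
Check: sqrt(4*(-1) + 5) = sqrt(1) = 1 ✓

x = -1


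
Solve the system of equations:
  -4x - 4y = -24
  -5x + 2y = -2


Using Cramer's rule:
Determinant D = (-4)(2) - (-5)(-4) = -8 - 20 = -28
Dx = (-24)(2) - (-2)(-4) = -48 - 8 = -56
Dy = (-4)(-2) - (-5)(-24) = 8 - 120 = -112
x = Dx/D = -56/-28 = 2
y = Dy/D = -112/-28 = 4

x = 2, y = 4


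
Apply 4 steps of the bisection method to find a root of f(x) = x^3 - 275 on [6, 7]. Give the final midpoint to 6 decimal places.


f(x) = x^3 - 275
f(6) = -59 < 0
f(7) = 68 > 0

Step 1: midpoint = (6.000000 + 7.000000)/2 = 6.500000
  f(6.500000) = -0.375000
  f(mid) < 0, so root is in [6.500000, 7.000000]

Step 2: midpoint = (6.500000 + 7.000000)/2 = 6.750000
  f(6.750000) = 32.546875
  f(mid) > 0, so root is in [6.500000, 6.750000]

Step 3: midpoint = (6.500000 + 6.750000)/2 = 6.625000
  f(6.625000) = 15.775391
  f(mid) > 0, so root is in [6.500000, 6.625000]

Step 4: midpoint = (6.500000 + 6.625000)/2 = 6.562500
  f(6.562500) = 7.623291
  f(mid) > 0, so root is in [6.500000, 6.562500]

midpoint = 6.562500


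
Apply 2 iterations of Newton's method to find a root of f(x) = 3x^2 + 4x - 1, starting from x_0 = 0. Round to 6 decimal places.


Newton's method: x_(n+1) = x_n - f(x_n)/f'(x_n)
f(x) = 3x^2 + 4x - 1
f'(x) = 6x + 4

Iteration 1:
  f(0.000000) = -1.000000
  f'(0.000000) = 4.000000
  x_1 = 0.000000 - (-1.000000)/(4.000000) = 0.250000

Iteration 2:
  f(0.250000) = 0.187500
  f'(0.250000) = 5.500000
  x_2 = 0.250000 - (0.187500)/(5.500000) = 0.215909

x_2 = 0.215909


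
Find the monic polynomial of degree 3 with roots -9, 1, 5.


A monic polynomial with roots -9, 1, 5 is:
p(x) = (x + 9)(x - 1)(x - 5)
After multiplying by (x + 9): x + 9
After multiplying by (x - 1): x^2 + 8x - 9
After multiplying by (x - 5): x^3 + 3x^2 - 49x + 45

x^3 + 3x^2 - 49x + 45


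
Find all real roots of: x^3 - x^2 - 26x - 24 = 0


Let p(x) = x^3 - x^2 - 26x - 24. By the rational root theorem (leading coefficient 1), any rational root is an integer divisor of 24: try ±1, ±2, ... in turn.
Test x = 1: value = -50 ≠ 0.
Test x = -1: value = 0 ✓, so (x + 1) is a factor.
Synthetic division by (x + 1): bring down 1; 1(-1) - 1 = -2; (-2)(-1) - 26 = -24; (-24)(-1) - 24 = 0 → quotient x^2 - 2x - 24, remainder 0.
Solve the quadratic x^2 - 2x - 24 = 0: discriminant = (-2)^2 - 4(1)(-24) = 4 + 96 = 100.
sqrt(100) = 10, so x = (2 ± 10)/2: x = 6 or x = -4.

x = -4, x = -1, x = 6


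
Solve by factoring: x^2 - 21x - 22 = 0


We need two numbers that multiply to -22 and add to -21.
Those numbers are -22 and 1 (since (-22) * 1 = -22 and (-22) + 1 = -21).
So x^2 - 21x - 22 = (x - 22)(x + 1) = 0
Setting each factor to zero: x = 22 or x = -1

x = -1, x = 22


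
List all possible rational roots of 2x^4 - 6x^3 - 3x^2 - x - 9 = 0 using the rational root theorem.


Rational root theorem: possible roots are ±p/q where:
  p divides the constant term (-9): p ∈ {1, 3, 9}
  q divides the leading coefficient (2): q ∈ {1, 2}

All possible rational roots: -9, -9/2, -3, -3/2, -1, -1/2, 1/2, 1, 3/2, 3, 9/2, 9

-9, -9/2, -3, -3/2, -1, -1/2, 1/2, 1, 3/2, 3, 9/2, 9


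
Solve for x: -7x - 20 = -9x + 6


Starting with: -7x - 20 = -9x + 6
Move all x terms to left: (-7 + 9)x = 6 + 20
Simplify: 2x = 26
Divide both sides by 2: x = 13

x = 13


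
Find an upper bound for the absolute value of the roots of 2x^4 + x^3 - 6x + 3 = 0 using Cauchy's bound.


Cauchy's bound: all roots r satisfy |r| <= 1 + max(|a_i/a_n|) for i = 0,...,n-1
where a_n is the leading coefficient.

Coefficients: [2, 1, 0, -6, 3]
Leading coefficient a_n = 2
Ratios |a_i/a_n|: 1/2, 0, 3, 3/2
Maximum ratio: 3
Cauchy's bound: |r| <= 1 + 3 = 4

Upper bound = 4


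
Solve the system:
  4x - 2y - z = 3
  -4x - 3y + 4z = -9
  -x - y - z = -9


Using Cramer's rule. Expand each determinant along the first row.
D  = 4*[(-3)*(-1) - 4*(-1)] - (-2)*[(-4)*(-1) - 4*(-1)] + (-1)*[(-4)*(-1) - (-3)*(-1)]
  = 4*(7) - (-2)*(8) + (-1)*(1) = 43
Dx = 3*[(-3)*(-1) - 4*(-1)] - (-2)*[(-9)*(-1) - 4*(-9)] + (-1)*[(-9)*(-1) - (-3)*(-9)]
  = 3*(7) - (-2)*(45) + (-1)*(-18) = 129
Dy = 4*[(-9)*(-1) - 4*(-9)] - 3*[(-4)*(-1) - 4*(-1)] + (-1)*[(-4)*(-9) - (-9)*(-1)]
  = 4*(45) - 3*(8) + (-1)*(27) = 129
Dz = 4*[(-3)*(-9) - (-9)*(-1)] - (-2)*[(-4)*(-9) - (-9)*(-1)] + 3*[(-4)*(-1) - (-3)*(-1)]
  = 4*(18) - (-2)*(27) + 3*(1) = 129
x = Dx/D = 129/43 = 3, y = Dy/D = 129/43 = 3, z = Dz/D = 129/43 = 3
Check eq1: (4)(3) + (-2)(3) + (-1)(3) = 3 = 3 ✓
Check eq2: (-4)(3) + (-3)(3) + (4)(3) = -9 = -9 ✓
Check eq3: (-1)(3) + (-1)(3) + (-1)(3) = -9 = -9 ✓

x = 3, y = 3, z = 3


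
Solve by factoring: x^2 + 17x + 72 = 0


We need two numbers that multiply to 72 and add to 17.
Those numbers are 9 and 8 (since 9 * 8 = 72 and 9 + 8 = 17).
So x^2 + 17x + 72 = (x + 9)(x + 8) = 0
Setting each factor to zero: x = -9 or x = -8

x = -9, x = -8


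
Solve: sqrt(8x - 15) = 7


Square both sides: 8x - 15 = 7^2 = 49
8x = 49 + 15 = 64
x = 8
Check: sqrt(8*8 - 15) = sqrt(49) = 7 ✓

x = 8


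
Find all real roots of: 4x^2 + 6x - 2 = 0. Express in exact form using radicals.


Using the quadratic formula: x = (-b ± sqrt(b^2 - 4ac)) / (2a)
Here a = 4, b = 6, c = -2
Discriminant = b^2 - 4ac = 6^2 - 4(4)(-2) = 36 + 32 = 68
Since discriminant = 68 > 0, there are two real roots.
x = (-6 ± 2*sqrt(17)) / 8
Simplifying: x = (-3 ± sqrt(17)) / 4
Numerically: x ≈ 0.2808 or x ≈ -1.7808

x = (-3 + sqrt(17)) / 4 or x = (-3 - sqrt(17)) / 4


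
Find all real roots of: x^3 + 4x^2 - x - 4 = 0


Let p(x) = x^3 + 4x^2 - x - 4. By the rational root theorem (leading coefficient 1), any rational root is an integer divisor of 4: try ±1, ±2, ... in turn.
Test x = 1: value = 0 ✓, so (x - 1) is a factor.
Synthetic division by (x - 1): bring down 1; 1(1) + 4 = 5; 5(1) - 1 = 4; 4(1) - 4 = 0 → quotient x^2 + 5x + 4, remainder 0.
Solve the quadratic x^2 + 5x + 4 = 0: discriminant = 5^2 - 4(1)(4) = 25 - 16 = 9.
sqrt(9) = 3, so x = (-5 ± 3)/2: x = -1 or x = -4.

x = -4, x = -1, x = 1


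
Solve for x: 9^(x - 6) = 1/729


Express both sides with the same base.
1/729 = 9^(-3)
Since the bases match, equate exponents: x - 6 = -3
So x = -3 - (-6) = 3

x = 3


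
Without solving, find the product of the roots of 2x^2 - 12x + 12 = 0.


By Vieta's formulas for ax^2 + bx + c = 0:
  Sum of roots = -b/a
  Product of roots = c/a

Here a = 2, b = -12, c = 12
Sum = -(-12)/2 = 6
Product = 12/2 = 6

Product = 6


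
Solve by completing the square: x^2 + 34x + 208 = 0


Start: x^2 + 34x + 208 = 0
Move constant: x^2 + 34x = -208
Half of 34 is 17, squared is 289
Add 289 to both sides: x^2 + 34x + 289 = 81
(x + 17)^2 = 81
x + 17 = ±9
x = -17 + 9 = -8 or x = -17 - 9 = -26

x = -26, x = -8


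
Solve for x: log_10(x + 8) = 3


Convert to exponential form: x + 8 = 10^3 = 1000
x = 1000 - 8 = 992
Check: log_10(992 + 8) = log_10(1000) = log_10(1000) = 3 ✓

x = 992


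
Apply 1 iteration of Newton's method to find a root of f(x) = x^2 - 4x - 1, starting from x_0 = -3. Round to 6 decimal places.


Newton's method: x_(n+1) = x_n - f(x_n)/f'(x_n)
f(x) = x^2 - 4x - 1
f'(x) = 2x - 4

Iteration 1:
  f(-3.000000) = 20.000000
  f'(-3.000000) = -10.000000
  x_1 = -3.000000 - (20.000000)/(-10.000000) = -1.000000

x_1 = -1.000000


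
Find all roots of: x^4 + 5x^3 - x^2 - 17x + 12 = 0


Let p(x) = x^4 + 5x^3 - x^2 - 17x + 12. By the rational root theorem (leading coefficient 1), any rational root is an integer divisor of 12: try ±1, ±2, ... in turn.
Test x = 1: value = 0 ✓, so (x - 1) is a factor.
Synthetic division by (x - 1): bring down 1; 1(1) + 5 = 6; 6(1) - 1 = 5; 5(1) - 17 = -12; (-12)(1) + 12 = 0 → quotient x^3 + 6x^2 + 5x - 12, remainder 0.
Continue with the quotient x^3 + 6x^2 + 5x - 12 (candidates must divide 12; re-test x = 1 first in case it repeats).
Test x = 1: value = 0 ✓, so (x - 1) is a factor.
Synthetic division by (x - 1): bring down 1; 1(1) + 6 = 7; 7(1) + 5 = 12; 12(1) - 12 = 0 → quotient x^2 + 7x + 12, remainder 0.
Solve the quadratic x^2 + 7x + 12 = 0: discriminant = 7^2 - 4(1)(12) = 49 - 48 = 1.
sqrt(1) = 1, so x = (-7 ± 1)/2: x = -3 or x = -4.
Collecting all roots found:

x = -4, x = -3, x = 1 (multiplicity 2)


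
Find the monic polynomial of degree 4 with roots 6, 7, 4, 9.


A monic polynomial with roots 6, 7, 4, 9 is:
p(x) = (x - 6)(x - 7)(x - 4)(x - 9)
After multiplying by (x - 6): x - 6
After multiplying by (x - 7): x^2 - 13x + 42
After multiplying by (x - 4): x^3 - 17x^2 + 94x - 168
After multiplying by (x - 9): x^4 - 26x^3 + 247x^2 - 1014x + 1512

x^4 - 26x^3 + 247x^2 - 1014x + 1512


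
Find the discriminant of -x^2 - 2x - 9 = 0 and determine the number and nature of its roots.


For ax^2 + bx + c = 0, discriminant D = b^2 - 4ac
Here a = -1, b = -2, c = -9
D = (-2)^2 - 4(-1)(-9) = 4 - 36 = -32

D = -32 < 0
The equation has no real roots (2 complex conjugate roots).

Discriminant = -32, no real roots (2 complex conjugate roots)


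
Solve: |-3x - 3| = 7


An absolute value equation |expr| = 7 gives two cases:
Case 1: -3x - 3 = 7
  -3x = 10, so x = -10/3
Case 2: -3x - 3 = -7
  -3x = -4, so x = 4/3

x = -10/3, x = 4/3


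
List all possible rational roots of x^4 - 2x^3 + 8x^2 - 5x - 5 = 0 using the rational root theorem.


Rational root theorem: possible roots are ±p/q where:
  p divides the constant term (-5): p ∈ {1, 5}
  q divides the leading coefficient (1): q ∈ {1}

All possible rational roots: -5, -1, 1, 5

-5, -1, 1, 5


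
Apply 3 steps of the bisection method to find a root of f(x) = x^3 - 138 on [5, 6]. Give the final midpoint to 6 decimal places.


f(x) = x^3 - 138
f(5) = -13 < 0
f(6) = 78 > 0

Step 1: midpoint = (5.000000 + 6.000000)/2 = 5.500000
  f(5.500000) = 28.375000
  f(mid) > 0, so root is in [5.000000, 5.500000]

Step 2: midpoint = (5.000000 + 5.500000)/2 = 5.250000
  f(5.250000) = 6.703125
  f(mid) > 0, so root is in [5.000000, 5.250000]

Step 3: midpoint = (5.000000 + 5.250000)/2 = 5.125000
  f(5.125000) = -3.388672
  f(mid) < 0, so root is in [5.125000, 5.250000]

midpoint = 5.125000


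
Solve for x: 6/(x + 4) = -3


Multiply both sides by (x + 4): 6 = -3(x + 4)
Distribute: 6 = -3x - 12
-3x = 6 + 12 = 18
x = -6

x = -6


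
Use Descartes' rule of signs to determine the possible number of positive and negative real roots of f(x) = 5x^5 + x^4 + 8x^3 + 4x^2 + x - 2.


Descartes' rule of signs:

For positive roots, count sign changes in f(x) = 5x^5 + x^4 + 8x^3 + 4x^2 + x - 2:
Signs of coefficients: +, +, +, +, +, -
Number of sign changes: 1
Possible positive real roots: 1

For negative roots, examine f(-x) = -5x^5 + x^4 - 8x^3 + 4x^2 - x - 2:
Signs of coefficients: -, +, -, +, -, -
Number of sign changes: 4
Possible negative real roots: 4, 2, 0

Positive roots: 1; Negative roots: 4 or 2 or 0


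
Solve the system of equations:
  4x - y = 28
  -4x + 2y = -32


Using Cramer's rule:
Determinant D = (4)(2) - (-4)(-1) = 8 - 4 = 4
Dx = (28)(2) - (-32)(-1) = 56 - 32 = 24
Dy = (4)(-32) - (-4)(28) = -128 + 112 = -16
x = Dx/D = 24/4 = 6
y = Dy/D = -16/4 = -4

x = 6, y = -4


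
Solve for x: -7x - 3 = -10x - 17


Starting with: -7x - 3 = -10x - 17
Move all x terms to left: (-7 + 10)x = -17 + 3
Simplify: 3x = -14
Divide both sides by 3: x = -14/3

x = -14/3


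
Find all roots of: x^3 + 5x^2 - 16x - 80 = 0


Let p(x) = x^3 + 5x^2 - 16x - 80. By the rational root theorem (leading coefficient 1), any rational root is an integer divisor of 80: try ±1, ±2, ... in turn.
Test x = 1: value = -90 ≠ 0.
Test x = -1: value = -60 ≠ 0.
Test x = 2: value = -84 ≠ 0.
Test x = -2: value = -36 ≠ 0.
Test x = 4: value = 0 ✓, so (x - 4) is a factor.
Synthetic division by (x - 4): bring down 1; 1(4) + 5 = 9; 9(4) - 16 = 20; 20(4) - 80 = 0 → quotient x^2 + 9x + 20, remainder 0.
Solve the quadratic x^2 + 9x + 20 = 0: discriminant = 9^2 - 4(1)(20) = 81 - 80 = 1.
sqrt(1) = 1, so x = (-9 ± 1)/2: x = -4 or x = -5.
Collecting all roots found:

x = -5, x = -4, x = 4


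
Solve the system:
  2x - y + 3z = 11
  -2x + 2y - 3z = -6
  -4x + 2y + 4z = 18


Using Cramer's rule. Expand each determinant along the first row.
D  = 2*[2*4 - (-3)*2] - (-1)*[(-2)*4 - (-3)*(-4)] + 3*[(-2)*2 - 2*(-4)]
  = 2*(14) - (-1)*(-20) + 3*(4) = 20
Dx = 11*[2*4 - (-3)*2] - (-1)*[(-6)*4 - (-3)*18] + 3*[(-6)*2 - 2*18]
  = 11*(14) - (-1)*(30) + 3*(-48) = 40
Dy = 2*[(-6)*4 - (-3)*18] - 11*[(-2)*4 - (-3)*(-4)] + 3*[(-2)*18 - (-6)*(-4)]
  = 2*(30) - 11*(-20) + 3*(-60) = 100
Dz = 2*[2*18 - (-6)*2] - (-1)*[(-2)*18 - (-6)*(-4)] + 11*[(-2)*2 - 2*(-4)]
  = 2*(48) - (-1)*(-60) + 11*(4) = 80
x = Dx/D = 40/20 = 2, y = Dy/D = 100/20 = 5, z = Dz/D = 80/20 = 4
Check eq1: (2)(2) + (-1)(5) + (3)(4) = 11 = 11 ✓
Check eq2: (-2)(2) + (2)(5) + (-3)(4) = -6 = -6 ✓
Check eq3: (-4)(2) + (2)(5) + (4)(4) = 18 = 18 ✓

x = 2, y = 5, z = 4


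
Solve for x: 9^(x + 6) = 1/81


Express both sides with the same base.
1/81 = 9^(-2)
Since the bases match, equate exponents: x + 6 = -2
So x = -2 - (6) = -8

x = -8


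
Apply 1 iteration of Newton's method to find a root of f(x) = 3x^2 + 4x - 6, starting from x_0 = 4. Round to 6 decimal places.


Newton's method: x_(n+1) = x_n - f(x_n)/f'(x_n)
f(x) = 3x^2 + 4x - 6
f'(x) = 6x + 4

Iteration 1:
  f(4.000000) = 58.000000
  f'(4.000000) = 28.000000
  x_1 = 4.000000 - (58.000000)/(28.000000) = 1.928571

x_1 = 1.928571


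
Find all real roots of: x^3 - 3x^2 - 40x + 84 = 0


Let p(x) = x^3 - 3x^2 - 40x + 84. By the rational root theorem (leading coefficient 1), any rational root is an integer divisor of 84: try ±1, ±2, ... in turn.
Test x = 1: value = 42 ≠ 0.
Test x = -1: value = 120 ≠ 0.
Test x = 2: value = 0 ✓, so (x - 2) is a factor.
Synthetic division by (x - 2): bring down 1; 1(2) - 3 = -1; (-1)(2) - 40 = -42; (-42)(2) + 84 = 0 → quotient x^2 - x - 42, remainder 0.
Solve the quadratic x^2 - x - 42 = 0: discriminant = (-1)^2 - 4(1)(-42) = 1 + 168 = 169.
sqrt(169) = 13, so x = (1 ± 13)/2: x = 7 or x = -6.

x = -6, x = 2, x = 7


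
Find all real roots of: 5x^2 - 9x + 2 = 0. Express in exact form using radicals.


Using the quadratic formula: x = (-b ± sqrt(b^2 - 4ac)) / (2a)
Here a = 5, b = -9, c = 2
Discriminant = b^2 - 4ac = (-9)^2 - 4(5)(2) = 81 - 40 = 41
Since discriminant = 41 > 0, there are two real roots.
x = (9 ± sqrt(41)) / 10
Numerically: x ≈ 1.5403 or x ≈ 0.2597

x = (9 + sqrt(41)) / 10 or x = (9 - sqrt(41)) / 10


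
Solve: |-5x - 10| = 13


An absolute value equation |expr| = 13 gives two cases:
Case 1: -5x - 10 = 13
  -5x = 23, so x = -23/5
Case 2: -5x - 10 = -13
  -5x = -3, so x = 3/5

x = -23/5, x = 3/5


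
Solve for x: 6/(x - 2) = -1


Multiply both sides by (x - 2): 6 = -1(x - 2)
Distribute: 6 = -x + 2
-x = 6 - 2 = 4
x = -4

x = -4


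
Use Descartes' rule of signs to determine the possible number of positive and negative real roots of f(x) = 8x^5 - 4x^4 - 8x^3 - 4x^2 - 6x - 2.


Descartes' rule of signs:

For positive roots, count sign changes in f(x) = 8x^5 - 4x^4 - 8x^3 - 4x^2 - 6x - 2:
Signs of coefficients: +, -, -, -, -, -
Number of sign changes: 1
Possible positive real roots: 1

For negative roots, examine f(-x) = -8x^5 - 4x^4 + 8x^3 - 4x^2 + 6x - 2:
Signs of coefficients: -, -, +, -, +, -
Number of sign changes: 4
Possible negative real roots: 4, 2, 0

Positive roots: 1; Negative roots: 4 or 2 or 0


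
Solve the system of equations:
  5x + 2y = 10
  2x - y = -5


Using Cramer's rule:
Determinant D = (5)(-1) - (2)(2) = -5 - 4 = -9
Dx = (10)(-1) - (-5)(2) = -10 + 10 = 0
Dy = (5)(-5) - (2)(10) = -25 - 20 = -45
x = Dx/D = 0/-9 = 0
y = Dy/D = -45/-9 = 5

x = 0, y = 5


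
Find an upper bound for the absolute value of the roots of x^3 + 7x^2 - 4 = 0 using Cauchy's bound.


Cauchy's bound: all roots r satisfy |r| <= 1 + max(|a_i/a_n|) for i = 0,...,n-1
where a_n is the leading coefficient.

Coefficients: [1, 7, 0, -4]
Leading coefficient a_n = 1
Ratios |a_i/a_n|: 7, 0, 4
Maximum ratio: 7
Cauchy's bound: |r| <= 1 + 7 = 8

Upper bound = 8


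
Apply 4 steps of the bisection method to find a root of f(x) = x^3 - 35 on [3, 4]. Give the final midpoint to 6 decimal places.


f(x) = x^3 - 35
f(3) = -8 < 0
f(4) = 29 > 0

Step 1: midpoint = (3.000000 + 4.000000)/2 = 3.500000
  f(3.500000) = 7.875000
  f(mid) > 0, so root is in [3.000000, 3.500000]

Step 2: midpoint = (3.000000 + 3.500000)/2 = 3.250000
  f(3.250000) = -0.671875
  f(mid) < 0, so root is in [3.250000, 3.500000]

Step 3: midpoint = (3.250000 + 3.500000)/2 = 3.375000
  f(3.375000) = 3.443359
  f(mid) > 0, so root is in [3.250000, 3.375000]

Step 4: midpoint = (3.250000 + 3.375000)/2 = 3.312500
  f(3.312500) = 1.346924
  f(mid) > 0, so root is in [3.250000, 3.312500]

midpoint = 3.312500


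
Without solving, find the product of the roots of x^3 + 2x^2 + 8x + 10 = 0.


By Vieta's formulas for x^3 + bx^2 + cx + d = 0:
  r1 + r2 + r3 = -b/a = -2
  r1*r2 + r1*r3 + r2*r3 = c/a = 8
  r1*r2*r3 = -d/a = -10


Product = -10


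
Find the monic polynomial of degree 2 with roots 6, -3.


A monic polynomial with roots 6, -3 is:
p(x) = (x - 6)(x + 3)
After multiplying by (x - 6): x - 6
After multiplying by (x + 3): x^2 - 3x - 18

x^2 - 3x - 18


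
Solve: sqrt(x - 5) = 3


Square both sides: x - 5 = 3^2 = 9
x = 9 + 5 = 14
x = 14
Check: sqrt(1*14 - 5) = sqrt(9) = 3 ✓

x = 14


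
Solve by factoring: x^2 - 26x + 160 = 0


We need two numbers that multiply to 160 and add to -26.
Those numbers are -10 and -16 (since (-10) * (-16) = 160 and (-10) + (-16) = -26).
So x^2 - 26x + 160 = (x - 10)(x - 16) = 0
Setting each factor to zero: x = 10 or x = 16

x = 10, x = 16


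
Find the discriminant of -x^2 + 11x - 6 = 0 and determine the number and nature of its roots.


For ax^2 + bx + c = 0, discriminant D = b^2 - 4ac
Here a = -1, b = 11, c = -6
D = (11)^2 - 4(-1)(-6) = 121 - 24 = 97

D = 97 > 0 but not a perfect square
The equation has 2 distinct real irrational roots.

Discriminant = 97, 2 distinct real irrational roots


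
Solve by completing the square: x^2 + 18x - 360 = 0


Start: x^2 + 18x - 360 = 0
Move constant: x^2 + 18x = 360
Half of 18 is 9, squared is 81
Add 81 to both sides: x^2 + 18x + 81 = 441
(x + 9)^2 = 441
x + 9 = ±21
x = -9 + 21 = 12 or x = -9 - 21 = -30

x = -30, x = 12


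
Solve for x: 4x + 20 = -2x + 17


Starting with: 4x + 20 = -2x + 17
Move all x terms to left: (4 + 2)x = 17 - 20
Simplify: 6x = -3
Divide both sides by 6: x = -1/2

x = -1/2


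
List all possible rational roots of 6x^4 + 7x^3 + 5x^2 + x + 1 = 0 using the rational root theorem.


Rational root theorem: possible roots are ±p/q where:
  p divides the constant term (1): p ∈ {1}
  q divides the leading coefficient (6): q ∈ {1, 2, 3, 6}

All possible rational roots: -1, -1/2, -1/3, -1/6, 1/6, 1/3, 1/2, 1

-1, -1/2, -1/3, -1/6, 1/6, 1/3, 1/2, 1


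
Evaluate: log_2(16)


We need the exponent such that 2^? = 16
2^4 = 16
Therefore log_2(16) = 4

4


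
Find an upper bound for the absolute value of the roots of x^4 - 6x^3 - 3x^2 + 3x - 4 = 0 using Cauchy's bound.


Cauchy's bound: all roots r satisfy |r| <= 1 + max(|a_i/a_n|) for i = 0,...,n-1
where a_n is the leading coefficient.

Coefficients: [1, -6, -3, 3, -4]
Leading coefficient a_n = 1
Ratios |a_i/a_n|: 6, 3, 3, 4
Maximum ratio: 6
Cauchy's bound: |r| <= 1 + 6 = 7

Upper bound = 7


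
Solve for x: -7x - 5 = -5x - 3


Starting with: -7x - 5 = -5x - 3
Move all x terms to left: (-7 + 5)x = -3 + 5
Simplify: -2x = 2
Divide both sides by -2: x = -1

x = -1


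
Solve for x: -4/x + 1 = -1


Subtract 1 from both sides: -4/x = -2
Multiply both sides by x: -4 = -2 * x
Divide by -2: x = 2

x = 2


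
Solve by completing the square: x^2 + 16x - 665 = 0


Start: x^2 + 16x - 665 = 0
Move constant: x^2 + 16x = 665
Half of 16 is 8, squared is 64
Add 64 to both sides: x^2 + 16x + 64 = 729
(x + 8)^2 = 729
x + 8 = ±27
x = -8 + 27 = 19 or x = -8 - 27 = -35

x = -35, x = 19


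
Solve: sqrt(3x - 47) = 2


Square both sides: 3x - 47 = 2^2 = 4
3x = 4 + 47 = 51
x = 17
Check: sqrt(3*17 - 47) = sqrt(4) = 2 ✓

x = 17


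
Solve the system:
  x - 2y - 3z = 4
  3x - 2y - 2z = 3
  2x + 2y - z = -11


Using Cramer's rule. Expand each determinant along the first row.
D  = 1*[(-2)*(-1) - (-2)*2] - (-2)*[3*(-1) - (-2)*2] + (-3)*[3*2 - (-2)*2]
  = 1*(6) - (-2)*(1) + (-3)*(10) = -22
Dx = 4*[(-2)*(-1) - (-2)*2] - (-2)*[3*(-1) - (-2)*(-11)] + (-3)*[3*2 - (-2)*(-11)]
  = 4*(6) - (-2)*(-25) + (-3)*(-16) = 22
Dy = 1*[3*(-1) - (-2)*(-11)] - 4*[3*(-1) - (-2)*2] + (-3)*[3*(-11) - 3*2]
  = 1*(-25) - 4*(1) + (-3)*(-39) = 88
Dz = 1*[(-2)*(-11) - 3*2] - (-2)*[3*(-11) - 3*2] + 4*[3*2 - (-2)*2]
  = 1*(16) - (-2)*(-39) + 4*(10) = -22
x = Dx/D = 22/-22 = -1, y = Dy/D = 88/-22 = -4, z = Dz/D = -22/-22 = 1
Check eq1: (1)(-1) + (-2)(-4) + (-3)(1) = 4 = 4 ✓
Check eq2: (3)(-1) + (-2)(-4) + (-2)(1) = 3 = 3 ✓
Check eq3: (2)(-1) + (2)(-4) + (-1)(1) = -11 = -11 ✓

x = -1, y = -4, z = 1


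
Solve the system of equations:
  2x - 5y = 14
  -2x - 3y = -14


Using Cramer's rule:
Determinant D = (2)(-3) - (-2)(-5) = -6 - 10 = -16
Dx = (14)(-3) - (-14)(-5) = -42 - 70 = -112
Dy = (2)(-14) - (-2)(14) = -28 + 28 = 0
x = Dx/D = -112/-16 = 7
y = Dy/D = 0/-16 = 0

x = 7, y = 0


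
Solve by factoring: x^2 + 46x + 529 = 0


We need two numbers that multiply to 529 and add to 46.
Those numbers are 23 and 23 (since 23 * 23 = 529 and 23 + 23 = 46).
So x^2 + 46x + 529 = (x + 23)(x + 23) = 0
Setting each factor to zero: x = -23 or x = -23

x = -23


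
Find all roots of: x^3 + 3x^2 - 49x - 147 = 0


Let p(x) = x^3 + 3x^2 - 49x - 147. By the rational root theorem (leading coefficient 1), any rational root is an integer divisor of 147: try ±1, ±2, ... in turn.
Test x = 1: value = -192 ≠ 0.
Test x = -1: value = -96 ≠ 0.
Test x = 3: value = -240 ≠ 0.
Test x = -3: value = 0 ✓, so (x + 3) is a factor.
Synthetic division by (x + 3): bring down 1; 1(-3) + 3 = 0; 0(-3) - 49 = -49; (-49)(-3) - 147 = 0 → quotient x^2 - 49, remainder 0.
Solve the quadratic x^2 - 49 = 0: discriminant = 0^2 - 4(1)(-49) = 0 + 196 = 196.
sqrt(196) = 14, so x = (0 ± 14)/2: x = 7 or x = -7.
Collecting all roots found:

x = -7, x = -3, x = 7


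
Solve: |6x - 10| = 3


An absolute value equation |expr| = 3 gives two cases:
Case 1: 6x - 10 = 3
  6x = 13, so x = 13/6
Case 2: 6x - 10 = -3
  6x = 7, so x = 7/6

x = 7/6, x = 13/6


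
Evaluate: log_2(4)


We need the exponent such that 2^? = 4
2^2 = 4
Therefore log_2(4) = 2

2


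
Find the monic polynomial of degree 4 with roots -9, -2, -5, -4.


A monic polynomial with roots -9, -2, -5, -4 is:
p(x) = (x + 9)(x + 2)(x + 5)(x + 4)
After multiplying by (x + 9): x + 9
After multiplying by (x + 2): x^2 + 11x + 18
After multiplying by (x + 5): x^3 + 16x^2 + 73x + 90
After multiplying by (x + 4): x^4 + 20x^3 + 137x^2 + 382x + 360

x^4 + 20x^3 + 137x^2 + 382x + 360


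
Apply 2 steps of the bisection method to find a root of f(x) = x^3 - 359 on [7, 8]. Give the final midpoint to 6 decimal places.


f(x) = x^3 - 359
f(7) = -16 < 0
f(8) = 153 > 0

Step 1: midpoint = (7.000000 + 8.000000)/2 = 7.500000
  f(7.500000) = 62.875000
  f(mid) > 0, so root is in [7.000000, 7.500000]

Step 2: midpoint = (7.000000 + 7.500000)/2 = 7.250000
  f(7.250000) = 22.078125
  f(mid) > 0, so root is in [7.000000, 7.250000]

midpoint = 7.250000


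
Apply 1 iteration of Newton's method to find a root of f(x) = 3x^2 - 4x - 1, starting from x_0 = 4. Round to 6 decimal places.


Newton's method: x_(n+1) = x_n - f(x_n)/f'(x_n)
f(x) = 3x^2 - 4x - 1
f'(x) = 6x - 4

Iteration 1:
  f(4.000000) = 31.000000
  f'(4.000000) = 20.000000
  x_1 = 4.000000 - (31.000000)/(20.000000) = 2.450000

x_1 = 2.450000


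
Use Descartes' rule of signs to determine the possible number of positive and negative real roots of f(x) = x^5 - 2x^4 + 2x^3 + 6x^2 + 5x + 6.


Descartes' rule of signs:

For positive roots, count sign changes in f(x) = x^5 - 2x^4 + 2x^3 + 6x^2 + 5x + 6:
Signs of coefficients: +, -, +, +, +, +
Number of sign changes: 2
Possible positive real roots: 2, 0

For negative roots, examine f(-x) = -x^5 - 2x^4 - 2x^3 + 6x^2 - 5x + 6:
Signs of coefficients: -, -, -, +, -, +
Number of sign changes: 3
Possible negative real roots: 3, 1

Positive roots: 2 or 0; Negative roots: 3 or 1


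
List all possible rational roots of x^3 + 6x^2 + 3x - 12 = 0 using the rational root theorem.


Rational root theorem: possible roots are ±p/q where:
  p divides the constant term (-12): p ∈ {1, 2, 3, 4, 6, 12}
  q divides the leading coefficient (1): q ∈ {1}

All possible rational roots: -12, -6, -4, -3, -2, -1, 1, 2, 3, 4, 6, 12

-12, -6, -4, -3, -2, -1, 1, 2, 3, 4, 6, 12


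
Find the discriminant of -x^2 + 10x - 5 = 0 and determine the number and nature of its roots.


For ax^2 + bx + c = 0, discriminant D = b^2 - 4ac
Here a = -1, b = 10, c = -5
D = (10)^2 - 4(-1)(-5) = 100 - 20 = 80

D = 80 > 0 but not a perfect square
The equation has 2 distinct real irrational roots.

Discriminant = 80, 2 distinct real irrational roots


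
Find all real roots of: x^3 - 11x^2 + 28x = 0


The constant term is 0, so x = 0 is a root. Factor out x:
  x(x^2 - 11x + 28) = 0
Solve the quadratic x^2 - 11x + 28 = 0: discriminant = (-11)^2 - 4(1)(28) = 121 - 112 = 9.
sqrt(9) = 3, so x = (11 ± 3)/2: x = 7 or x = 4.

x = 0, x = 4, x = 7


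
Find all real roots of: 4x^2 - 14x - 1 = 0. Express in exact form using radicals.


Using the quadratic formula: x = (-b ± sqrt(b^2 - 4ac)) / (2a)
Here a = 4, b = -14, c = -1
Discriminant = b^2 - 4ac = (-14)^2 - 4(4)(-1) = 196 + 16 = 212
Since discriminant = 212 > 0, there are two real roots.
x = (14 ± 2*sqrt(53)) / 8
Simplifying: x = (7 ± sqrt(53)) / 4
Numerically: x ≈ 3.5700 or x ≈ -0.0700

x = (7 + sqrt(53)) / 4 or x = (7 - sqrt(53)) / 4


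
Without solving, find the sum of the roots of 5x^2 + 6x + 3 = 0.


By Vieta's formulas for ax^2 + bx + c = 0:
  Sum of roots = -b/a
  Product of roots = c/a

Here a = 5, b = 6, c = 3
Sum = -(6)/5 = -6/5
Product = 3/5 = 3/5

Sum = -6/5


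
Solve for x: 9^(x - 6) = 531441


Express both sides with the same base.
531441 = 9^6
Since the bases match, equate exponents: x - 6 = 6
So x = 6 - (-6) = 12

x = 12


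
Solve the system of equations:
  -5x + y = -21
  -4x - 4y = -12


Using Cramer's rule:
Determinant D = (-5)(-4) - (-4)(1) = 20 + 4 = 24
Dx = (-21)(-4) - (-12)(1) = 84 + 12 = 96
Dy = (-5)(-12) - (-4)(-21) = 60 - 84 = -24
x = Dx/D = 96/24 = 4
y = Dy/D = -24/24 = -1

x = 4, y = -1


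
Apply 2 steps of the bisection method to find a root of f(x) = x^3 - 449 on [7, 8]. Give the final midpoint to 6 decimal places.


f(x) = x^3 - 449
f(7) = -106 < 0
f(8) = 63 > 0

Step 1: midpoint = (7.000000 + 8.000000)/2 = 7.500000
  f(7.500000) = -27.125000
  f(mid) < 0, so root is in [7.500000, 8.000000]

Step 2: midpoint = (7.500000 + 8.000000)/2 = 7.750000
  f(7.750000) = 16.484375
  f(mid) > 0, so root is in [7.500000, 7.750000]

midpoint = 7.750000


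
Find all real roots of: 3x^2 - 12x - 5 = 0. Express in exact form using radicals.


Using the quadratic formula: x = (-b ± sqrt(b^2 - 4ac)) / (2a)
Here a = 3, b = -12, c = -5
Discriminant = b^2 - 4ac = (-12)^2 - 4(3)(-5) = 144 + 60 = 204
Since discriminant = 204 > 0, there are two real roots.
x = (12 ± 2*sqrt(51)) / 6
Simplifying: x = (6 ± sqrt(51)) / 3
Numerically: x ≈ 4.3805 or x ≈ -0.3805

x = (6 + sqrt(51)) / 3 or x = (6 - sqrt(51)) / 3


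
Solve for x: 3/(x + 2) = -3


Multiply both sides by (x + 2): 3 = -3(x + 2)
Distribute: 3 = -3x - 6
-3x = 3 + 6 = 9
x = -3

x = -3


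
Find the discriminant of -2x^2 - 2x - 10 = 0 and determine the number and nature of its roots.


For ax^2 + bx + c = 0, discriminant D = b^2 - 4ac
Here a = -2, b = -2, c = -10
D = (-2)^2 - 4(-2)(-10) = 4 - 80 = -76

D = -76 < 0
The equation has no real roots (2 complex conjugate roots).

Discriminant = -76, no real roots (2 complex conjugate roots)
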